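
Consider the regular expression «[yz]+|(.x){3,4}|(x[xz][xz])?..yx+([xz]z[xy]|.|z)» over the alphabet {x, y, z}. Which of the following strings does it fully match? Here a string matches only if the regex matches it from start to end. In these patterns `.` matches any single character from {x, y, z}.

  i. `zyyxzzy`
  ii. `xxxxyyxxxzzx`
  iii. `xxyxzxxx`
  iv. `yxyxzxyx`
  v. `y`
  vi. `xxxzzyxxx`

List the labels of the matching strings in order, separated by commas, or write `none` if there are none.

i. `zyyxzzy` → match
ii. `xxxxyyxxxzzx` → match
iii. `xxyxzxxx` → match
iv. `yxyxzxyx` → match
v. `y` → match
vi. `xxxzzyxxx` → match

i, ii, iii, iv, v, vi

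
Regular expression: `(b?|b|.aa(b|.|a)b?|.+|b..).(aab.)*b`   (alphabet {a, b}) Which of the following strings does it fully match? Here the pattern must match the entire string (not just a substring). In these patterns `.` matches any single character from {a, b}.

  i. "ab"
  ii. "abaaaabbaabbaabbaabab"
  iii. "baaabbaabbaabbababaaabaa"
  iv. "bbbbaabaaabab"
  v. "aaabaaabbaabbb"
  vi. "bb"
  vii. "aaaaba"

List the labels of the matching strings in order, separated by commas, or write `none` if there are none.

i → match
ii → match
iii → no match — must end with "b"
iv → match
v → match
vi → match
vii → no match — must end with "b"

i, ii, iv, v, vi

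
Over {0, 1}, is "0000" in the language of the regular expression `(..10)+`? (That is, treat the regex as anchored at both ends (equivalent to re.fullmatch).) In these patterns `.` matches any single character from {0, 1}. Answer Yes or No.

No

Every match must end with "10", but "0000" does not.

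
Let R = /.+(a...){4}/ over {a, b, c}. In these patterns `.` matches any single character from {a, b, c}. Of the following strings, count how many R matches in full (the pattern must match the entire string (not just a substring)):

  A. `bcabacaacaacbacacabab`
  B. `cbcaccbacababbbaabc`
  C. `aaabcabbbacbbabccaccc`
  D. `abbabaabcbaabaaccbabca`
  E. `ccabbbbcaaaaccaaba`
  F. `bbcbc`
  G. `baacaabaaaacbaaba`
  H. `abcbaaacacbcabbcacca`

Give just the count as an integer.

5

A → no match
B → match
C → match
D → match
E → no match
F. `bbcbc` → no match
G → match
H → match
Total matched: 5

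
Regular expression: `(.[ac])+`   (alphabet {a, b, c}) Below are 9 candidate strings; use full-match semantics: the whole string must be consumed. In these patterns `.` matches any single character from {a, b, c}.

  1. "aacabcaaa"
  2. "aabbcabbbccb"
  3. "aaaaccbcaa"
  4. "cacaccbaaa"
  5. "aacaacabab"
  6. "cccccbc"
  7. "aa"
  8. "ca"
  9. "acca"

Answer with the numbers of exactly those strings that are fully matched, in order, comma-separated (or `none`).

3, 4, 7, 8, 9

1 → no match
2 → no match
3 → match
4 → match
5 → no match
6 → no match
7 → match
8 → match
9 → match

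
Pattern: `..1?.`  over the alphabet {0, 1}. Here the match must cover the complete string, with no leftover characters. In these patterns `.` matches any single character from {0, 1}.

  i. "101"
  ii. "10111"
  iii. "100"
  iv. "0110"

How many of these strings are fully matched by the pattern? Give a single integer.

3

i → match
ii → no match
iii → match
iv → match
Total matched: 3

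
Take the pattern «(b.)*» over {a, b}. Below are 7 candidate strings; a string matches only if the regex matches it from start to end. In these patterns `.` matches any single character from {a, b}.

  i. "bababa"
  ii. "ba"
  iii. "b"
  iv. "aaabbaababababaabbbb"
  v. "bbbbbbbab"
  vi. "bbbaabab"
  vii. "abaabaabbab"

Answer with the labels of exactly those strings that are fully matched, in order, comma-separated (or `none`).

i, ii

i → match
ii → match
iii → no match
iv → no match
v → no match
vi → no match
vii → no match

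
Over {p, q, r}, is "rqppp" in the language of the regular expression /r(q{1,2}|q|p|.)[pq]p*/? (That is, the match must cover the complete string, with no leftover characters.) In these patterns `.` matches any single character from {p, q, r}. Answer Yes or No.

Yes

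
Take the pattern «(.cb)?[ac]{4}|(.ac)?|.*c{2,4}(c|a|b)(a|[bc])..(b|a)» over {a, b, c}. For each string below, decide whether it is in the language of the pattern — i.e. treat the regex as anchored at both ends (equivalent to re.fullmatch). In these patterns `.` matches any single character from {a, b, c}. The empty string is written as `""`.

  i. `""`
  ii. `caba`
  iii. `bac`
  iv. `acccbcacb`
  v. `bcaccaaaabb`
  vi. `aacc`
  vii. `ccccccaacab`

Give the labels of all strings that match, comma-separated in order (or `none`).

i, iii, iv, vi, vii

i → match
ii → no match
iii → match
iv → match
v → no match
vi → match
vii → match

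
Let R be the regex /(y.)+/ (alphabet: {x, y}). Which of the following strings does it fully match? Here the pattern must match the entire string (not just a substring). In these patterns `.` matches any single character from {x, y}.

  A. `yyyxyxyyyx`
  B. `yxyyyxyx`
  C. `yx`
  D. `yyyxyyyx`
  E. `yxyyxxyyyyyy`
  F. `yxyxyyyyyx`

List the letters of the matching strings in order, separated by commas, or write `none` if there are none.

A → match
B → match
C → match
D → match
E → no match
F → match

A, B, C, D, F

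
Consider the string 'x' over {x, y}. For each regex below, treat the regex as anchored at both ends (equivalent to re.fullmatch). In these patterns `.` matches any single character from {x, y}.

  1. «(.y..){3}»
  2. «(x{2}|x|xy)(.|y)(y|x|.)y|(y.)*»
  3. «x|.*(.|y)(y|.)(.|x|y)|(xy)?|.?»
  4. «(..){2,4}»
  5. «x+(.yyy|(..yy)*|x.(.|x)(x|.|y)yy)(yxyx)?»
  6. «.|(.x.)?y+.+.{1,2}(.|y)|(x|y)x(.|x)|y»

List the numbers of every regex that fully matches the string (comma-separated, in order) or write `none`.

3, 5, 6

1 → no match
2 → no match
3 → match
4 → no match
5 → match
6 → match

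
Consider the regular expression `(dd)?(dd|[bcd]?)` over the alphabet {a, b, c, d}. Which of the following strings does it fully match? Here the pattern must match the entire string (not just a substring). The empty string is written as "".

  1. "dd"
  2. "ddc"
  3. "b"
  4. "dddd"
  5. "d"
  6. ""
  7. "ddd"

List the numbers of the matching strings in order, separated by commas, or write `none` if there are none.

1 → match
2 → match
3 → match
4 → match
5 → match
6 → match
7 → match

1, 2, 3, 4, 5, 6, 7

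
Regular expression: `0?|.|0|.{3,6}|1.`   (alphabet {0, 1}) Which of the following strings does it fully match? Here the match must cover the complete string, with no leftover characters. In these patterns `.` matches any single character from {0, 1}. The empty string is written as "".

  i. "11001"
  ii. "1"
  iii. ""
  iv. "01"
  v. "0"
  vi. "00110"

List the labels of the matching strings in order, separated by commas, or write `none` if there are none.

i, ii, iii, v, vi

i. "11001" → match
ii. "1" → match
iii. "" → match
iv. "01" → no match
v. "0" → match
vi. "00110" → match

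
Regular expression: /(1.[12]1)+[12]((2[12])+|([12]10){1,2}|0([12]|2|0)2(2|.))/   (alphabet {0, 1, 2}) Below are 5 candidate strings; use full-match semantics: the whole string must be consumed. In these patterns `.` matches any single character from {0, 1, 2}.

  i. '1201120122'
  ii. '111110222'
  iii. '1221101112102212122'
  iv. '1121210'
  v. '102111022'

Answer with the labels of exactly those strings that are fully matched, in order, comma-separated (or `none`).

ii

i. '1201120122' → no match
ii. '111110222' → match
iii → no match
iv. '1121210' → no match
v. '102111022' → no match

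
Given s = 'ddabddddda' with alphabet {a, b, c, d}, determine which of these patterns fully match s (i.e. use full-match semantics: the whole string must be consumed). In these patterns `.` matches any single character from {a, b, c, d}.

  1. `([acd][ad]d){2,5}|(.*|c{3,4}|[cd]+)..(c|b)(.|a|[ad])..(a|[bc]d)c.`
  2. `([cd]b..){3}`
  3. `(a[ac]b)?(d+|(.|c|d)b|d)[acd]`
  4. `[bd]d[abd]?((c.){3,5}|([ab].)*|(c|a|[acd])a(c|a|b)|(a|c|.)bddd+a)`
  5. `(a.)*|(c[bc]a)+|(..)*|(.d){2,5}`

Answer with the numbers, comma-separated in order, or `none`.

4, 5

1 → no match
2 → no match
3 → no match
4 → match
5 → match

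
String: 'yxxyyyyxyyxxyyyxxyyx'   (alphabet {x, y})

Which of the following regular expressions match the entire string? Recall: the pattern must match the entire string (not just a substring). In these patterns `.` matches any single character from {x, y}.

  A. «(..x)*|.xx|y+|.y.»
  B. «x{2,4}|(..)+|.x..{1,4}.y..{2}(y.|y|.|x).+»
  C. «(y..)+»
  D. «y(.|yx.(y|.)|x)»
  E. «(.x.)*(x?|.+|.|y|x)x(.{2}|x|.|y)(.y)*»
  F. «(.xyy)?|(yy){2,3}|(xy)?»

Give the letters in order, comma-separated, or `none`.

A → no match
B → match
C → no match
D → no match
E → no match
F → no match

B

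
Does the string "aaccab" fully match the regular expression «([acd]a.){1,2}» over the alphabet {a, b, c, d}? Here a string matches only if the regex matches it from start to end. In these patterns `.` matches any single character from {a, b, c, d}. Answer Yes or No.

Yes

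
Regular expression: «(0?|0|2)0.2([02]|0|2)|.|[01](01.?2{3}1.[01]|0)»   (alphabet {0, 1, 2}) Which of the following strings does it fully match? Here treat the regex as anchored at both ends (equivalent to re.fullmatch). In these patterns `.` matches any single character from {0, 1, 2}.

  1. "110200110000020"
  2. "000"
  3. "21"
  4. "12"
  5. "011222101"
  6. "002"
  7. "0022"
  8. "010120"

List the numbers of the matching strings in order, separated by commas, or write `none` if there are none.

7

1 → no match
2 → no match
3 → no match
4 → no match
5 → no match
6 → no match
7 → match
8 → no match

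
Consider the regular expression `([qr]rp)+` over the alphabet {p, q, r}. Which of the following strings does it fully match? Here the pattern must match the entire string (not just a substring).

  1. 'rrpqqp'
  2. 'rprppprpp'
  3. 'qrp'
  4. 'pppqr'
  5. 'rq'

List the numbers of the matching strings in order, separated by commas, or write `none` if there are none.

3

1 → no match — must end with 'rp'
2 → no match — must end with 'rp'
3 → match
4 → no match — must end with 'rp'
5 → no match — must end with 'rp'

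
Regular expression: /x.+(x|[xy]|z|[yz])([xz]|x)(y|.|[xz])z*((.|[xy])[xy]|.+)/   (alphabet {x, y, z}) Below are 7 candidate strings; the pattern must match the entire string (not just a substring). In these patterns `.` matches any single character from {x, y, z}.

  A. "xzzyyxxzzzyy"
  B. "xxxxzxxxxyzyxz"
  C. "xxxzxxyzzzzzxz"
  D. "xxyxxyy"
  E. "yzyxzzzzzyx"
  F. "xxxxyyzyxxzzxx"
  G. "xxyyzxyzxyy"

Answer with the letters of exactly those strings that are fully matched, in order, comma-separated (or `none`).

A. "xzzyyxxzzzyy" → match
B → match
C → match
D. "xxyxxyy" → match
E. "yzyxzzzzzyx" → no match — must start with "x"
F → match
G. "xxyyzxyzxyy" → match

A, B, C, D, F, G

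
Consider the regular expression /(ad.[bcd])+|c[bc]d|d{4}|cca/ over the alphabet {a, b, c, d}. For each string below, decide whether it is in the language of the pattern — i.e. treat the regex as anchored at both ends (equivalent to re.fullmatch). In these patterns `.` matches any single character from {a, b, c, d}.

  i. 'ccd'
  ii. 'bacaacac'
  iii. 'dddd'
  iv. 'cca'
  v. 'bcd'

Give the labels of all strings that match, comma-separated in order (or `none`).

i. 'ccd' → match
ii. 'bacaacac' → no match
iii. 'dddd' → match
iv. 'cca' → match
v. 'bcd' → no match

i, iii, iv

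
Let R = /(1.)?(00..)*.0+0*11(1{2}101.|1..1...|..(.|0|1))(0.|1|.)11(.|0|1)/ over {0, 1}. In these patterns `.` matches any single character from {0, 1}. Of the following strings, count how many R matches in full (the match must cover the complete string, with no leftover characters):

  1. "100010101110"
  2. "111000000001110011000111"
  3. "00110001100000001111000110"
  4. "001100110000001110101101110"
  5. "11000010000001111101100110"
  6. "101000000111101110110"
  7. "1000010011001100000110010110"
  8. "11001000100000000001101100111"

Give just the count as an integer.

1 → no match
2 → match
3 → match
4 → no match
5 → match
6 → no match
7 → match
8 → match
Total matched: 5

5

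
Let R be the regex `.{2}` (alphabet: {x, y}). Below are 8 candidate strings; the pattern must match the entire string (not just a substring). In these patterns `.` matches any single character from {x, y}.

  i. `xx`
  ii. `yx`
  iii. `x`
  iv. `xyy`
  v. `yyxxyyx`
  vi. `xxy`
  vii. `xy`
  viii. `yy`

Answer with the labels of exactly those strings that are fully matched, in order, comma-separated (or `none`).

i, ii, vii, viii

i. `xx` → match
ii. `yx` → match
iii. `x` → no match
iv. `xyy` → no match
v. `yyxxyyx` → no match
vi. `xxy` → no match
vii. `xy` → match
viii. `yy` → match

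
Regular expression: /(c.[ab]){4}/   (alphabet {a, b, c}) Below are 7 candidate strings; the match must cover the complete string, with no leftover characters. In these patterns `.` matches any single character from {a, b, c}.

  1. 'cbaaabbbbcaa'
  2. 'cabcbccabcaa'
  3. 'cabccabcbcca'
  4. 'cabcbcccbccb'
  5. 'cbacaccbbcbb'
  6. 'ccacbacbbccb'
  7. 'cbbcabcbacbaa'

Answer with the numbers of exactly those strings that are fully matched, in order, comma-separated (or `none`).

6

1. 'cbaaabbbbcaa' → no match
2. 'cabcbccabcaa' → no match
3. 'cabccabcbcca' → no match
4. 'cabcbcccbccb' → no match
5. 'cbacaccbbcbb' → no match
6. 'ccacbacbbccb' → match
7 → no match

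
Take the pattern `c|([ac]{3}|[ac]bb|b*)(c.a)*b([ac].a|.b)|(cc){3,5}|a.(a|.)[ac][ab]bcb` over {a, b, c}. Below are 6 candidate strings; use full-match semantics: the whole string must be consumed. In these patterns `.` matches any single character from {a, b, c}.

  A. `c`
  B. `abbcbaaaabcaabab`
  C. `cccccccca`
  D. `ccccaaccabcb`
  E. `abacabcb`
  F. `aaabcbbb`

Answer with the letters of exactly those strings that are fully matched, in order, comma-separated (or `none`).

A → match
B → no match
C → no match
D → match
E → match
F → no match

A, D, E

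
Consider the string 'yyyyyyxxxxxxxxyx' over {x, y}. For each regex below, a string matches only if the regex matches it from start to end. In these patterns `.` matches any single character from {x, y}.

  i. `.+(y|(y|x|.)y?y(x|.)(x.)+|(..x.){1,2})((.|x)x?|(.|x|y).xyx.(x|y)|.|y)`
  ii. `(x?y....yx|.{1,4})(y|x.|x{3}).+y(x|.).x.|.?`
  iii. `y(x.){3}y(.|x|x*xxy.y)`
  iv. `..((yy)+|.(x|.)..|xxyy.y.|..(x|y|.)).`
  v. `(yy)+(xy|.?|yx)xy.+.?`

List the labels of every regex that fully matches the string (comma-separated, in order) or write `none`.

i

i → match
ii → no match
iii → no match — must start with 'yx'
iv → no match
v → no match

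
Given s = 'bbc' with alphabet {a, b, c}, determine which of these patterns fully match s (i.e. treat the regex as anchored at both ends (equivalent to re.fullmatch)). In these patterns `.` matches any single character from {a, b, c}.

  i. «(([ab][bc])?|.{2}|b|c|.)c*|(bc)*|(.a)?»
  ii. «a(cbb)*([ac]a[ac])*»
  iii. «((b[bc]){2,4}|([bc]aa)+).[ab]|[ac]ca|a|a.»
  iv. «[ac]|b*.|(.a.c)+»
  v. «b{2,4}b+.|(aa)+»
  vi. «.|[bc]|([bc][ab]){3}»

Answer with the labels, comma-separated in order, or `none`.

i → match
ii → no match — must start with 'a'
iii → no match
iv → match
v → no match
vi → no match

i, iv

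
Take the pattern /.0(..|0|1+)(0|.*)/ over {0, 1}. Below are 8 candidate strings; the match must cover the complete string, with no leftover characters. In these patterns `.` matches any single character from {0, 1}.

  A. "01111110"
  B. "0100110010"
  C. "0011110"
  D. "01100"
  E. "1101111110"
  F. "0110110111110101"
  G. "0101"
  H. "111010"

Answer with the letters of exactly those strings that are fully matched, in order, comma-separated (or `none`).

C

A → no match
B → no match
C → match
D → no match
E → no match
F → no match
G → no match
H → no match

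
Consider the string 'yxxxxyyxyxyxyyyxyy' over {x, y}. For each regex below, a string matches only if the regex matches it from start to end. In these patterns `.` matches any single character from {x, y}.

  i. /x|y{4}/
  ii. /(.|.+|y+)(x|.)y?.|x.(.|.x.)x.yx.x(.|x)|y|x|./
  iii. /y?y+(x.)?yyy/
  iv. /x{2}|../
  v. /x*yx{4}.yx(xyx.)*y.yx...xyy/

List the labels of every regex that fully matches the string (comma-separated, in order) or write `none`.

ii, v

i → no match
ii → match
iii → no match — must end with 'yyy'
iv → no match
v → match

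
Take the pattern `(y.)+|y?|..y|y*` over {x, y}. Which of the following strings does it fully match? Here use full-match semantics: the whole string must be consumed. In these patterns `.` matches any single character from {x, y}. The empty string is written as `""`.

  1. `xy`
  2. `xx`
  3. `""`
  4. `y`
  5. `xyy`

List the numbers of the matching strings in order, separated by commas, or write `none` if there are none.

3, 4, 5

1. `xy` → no match
2. `xx` → no match
3. `""` → match
4. `y` → match
5. `xyy` → match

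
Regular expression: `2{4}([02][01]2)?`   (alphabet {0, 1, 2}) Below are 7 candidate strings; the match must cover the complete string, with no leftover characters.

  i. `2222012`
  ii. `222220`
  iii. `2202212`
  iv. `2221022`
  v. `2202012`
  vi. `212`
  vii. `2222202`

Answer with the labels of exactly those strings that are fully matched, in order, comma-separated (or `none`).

i → match
ii → no match
iii → no match
iv → no match
v → no match
vi → no match
vii → match

i, vii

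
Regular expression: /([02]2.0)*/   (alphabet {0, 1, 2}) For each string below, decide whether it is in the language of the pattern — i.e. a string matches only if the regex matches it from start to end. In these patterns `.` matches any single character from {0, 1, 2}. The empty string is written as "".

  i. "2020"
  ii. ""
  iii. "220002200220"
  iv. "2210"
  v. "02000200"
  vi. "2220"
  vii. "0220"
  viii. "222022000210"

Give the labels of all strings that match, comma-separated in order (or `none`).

i → no match
ii → match
iii → match
iv → match
v → match
vi → match
vii → match
viii → match

ii, iii, iv, v, vi, vii, viii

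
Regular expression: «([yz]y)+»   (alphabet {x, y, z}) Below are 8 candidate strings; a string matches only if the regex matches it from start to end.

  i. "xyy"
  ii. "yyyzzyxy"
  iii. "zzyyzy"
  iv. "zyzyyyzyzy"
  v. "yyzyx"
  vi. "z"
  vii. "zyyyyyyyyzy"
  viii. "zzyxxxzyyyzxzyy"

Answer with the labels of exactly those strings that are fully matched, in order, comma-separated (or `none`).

i. "xyy" → no match
ii. "yyyzzyxy" → no match
iii. "zzyyzy" → no match
iv. "zyzyyyzyzy" → match
v. "yyzyx" → no match — must end with "y"
vi. "z" → no match — must end with "y"
vii. "zyyyyyyyyzy" → no match
viii → no match

iv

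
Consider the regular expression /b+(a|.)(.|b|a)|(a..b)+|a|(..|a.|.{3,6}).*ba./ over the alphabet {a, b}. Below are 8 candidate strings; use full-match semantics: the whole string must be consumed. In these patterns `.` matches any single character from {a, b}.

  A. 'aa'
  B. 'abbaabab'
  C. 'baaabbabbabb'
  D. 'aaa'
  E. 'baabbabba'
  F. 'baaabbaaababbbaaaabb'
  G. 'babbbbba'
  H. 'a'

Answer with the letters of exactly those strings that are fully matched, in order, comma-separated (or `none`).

B, H

A → no match
B → match
C → no match
D → no match
E → no match
F → no match
G → no match
H → match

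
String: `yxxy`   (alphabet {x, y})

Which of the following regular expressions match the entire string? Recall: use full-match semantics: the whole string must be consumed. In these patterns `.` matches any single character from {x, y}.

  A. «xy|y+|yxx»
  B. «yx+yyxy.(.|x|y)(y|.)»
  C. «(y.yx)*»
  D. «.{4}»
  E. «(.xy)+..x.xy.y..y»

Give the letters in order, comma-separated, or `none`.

D

A → no match
B → no match
C → no match
D → match
E → no match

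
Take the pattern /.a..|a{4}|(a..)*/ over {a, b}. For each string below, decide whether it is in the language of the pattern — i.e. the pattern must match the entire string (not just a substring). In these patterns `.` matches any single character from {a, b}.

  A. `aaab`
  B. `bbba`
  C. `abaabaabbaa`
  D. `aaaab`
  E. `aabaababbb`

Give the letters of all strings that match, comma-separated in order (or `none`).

A

A. `aaab` → match
B. `bbba` → no match
C. `abaabaabbaa` → no match
D. `aaaab` → no match
E. `aabaababbb` → no match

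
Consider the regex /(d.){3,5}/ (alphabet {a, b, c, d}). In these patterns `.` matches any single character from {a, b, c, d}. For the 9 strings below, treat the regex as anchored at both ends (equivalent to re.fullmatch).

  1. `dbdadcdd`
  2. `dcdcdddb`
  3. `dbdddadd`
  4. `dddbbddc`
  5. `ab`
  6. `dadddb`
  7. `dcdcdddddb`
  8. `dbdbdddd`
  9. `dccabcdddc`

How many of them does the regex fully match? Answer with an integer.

1 → match
2 → match
3 → match
4 → no match
5 → no match — must start with `d`
6 → match
7 → match
8 → match
9 → no match
Total matched: 6

6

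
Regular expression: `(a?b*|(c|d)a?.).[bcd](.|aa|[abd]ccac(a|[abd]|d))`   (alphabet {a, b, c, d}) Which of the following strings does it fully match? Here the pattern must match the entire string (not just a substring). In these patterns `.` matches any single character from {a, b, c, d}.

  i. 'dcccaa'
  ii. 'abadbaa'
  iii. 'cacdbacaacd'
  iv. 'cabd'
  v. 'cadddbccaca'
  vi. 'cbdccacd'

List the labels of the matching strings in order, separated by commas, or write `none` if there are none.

i, v, vi

i → match
ii → no match
iii → no match
iv → no match
v → match
vi → match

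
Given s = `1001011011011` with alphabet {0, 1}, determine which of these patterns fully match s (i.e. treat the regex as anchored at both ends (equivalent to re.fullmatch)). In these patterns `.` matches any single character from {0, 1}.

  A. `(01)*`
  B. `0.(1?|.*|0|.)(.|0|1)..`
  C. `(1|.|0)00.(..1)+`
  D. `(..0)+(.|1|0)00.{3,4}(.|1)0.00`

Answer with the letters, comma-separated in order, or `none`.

C

A → no match
B → no match — must start with `0`
C → match
D → no match — must end with `00`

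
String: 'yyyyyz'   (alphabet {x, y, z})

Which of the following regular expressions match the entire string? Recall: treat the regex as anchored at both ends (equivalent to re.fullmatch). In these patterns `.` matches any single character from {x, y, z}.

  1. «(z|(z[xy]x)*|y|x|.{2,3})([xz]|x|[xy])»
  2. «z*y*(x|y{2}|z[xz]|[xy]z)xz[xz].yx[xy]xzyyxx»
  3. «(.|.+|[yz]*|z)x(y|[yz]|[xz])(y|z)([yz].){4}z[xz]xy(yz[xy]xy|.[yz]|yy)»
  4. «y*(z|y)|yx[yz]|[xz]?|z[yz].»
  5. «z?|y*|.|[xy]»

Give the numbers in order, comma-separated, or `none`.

4

1 → no match
2 → no match — must end with 'xzyyxx'
3 → no match
4 → match
5 → no match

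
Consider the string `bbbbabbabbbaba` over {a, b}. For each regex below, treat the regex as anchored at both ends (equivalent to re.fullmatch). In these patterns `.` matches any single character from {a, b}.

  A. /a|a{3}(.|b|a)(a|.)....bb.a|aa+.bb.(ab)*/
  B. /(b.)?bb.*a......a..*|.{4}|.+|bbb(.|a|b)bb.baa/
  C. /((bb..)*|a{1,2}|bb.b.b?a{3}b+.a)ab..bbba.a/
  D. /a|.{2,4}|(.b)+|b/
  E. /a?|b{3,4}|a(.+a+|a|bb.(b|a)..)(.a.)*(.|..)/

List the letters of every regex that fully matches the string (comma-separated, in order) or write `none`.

A → no match
B → match
C → match
D → no match
E → no match

B, C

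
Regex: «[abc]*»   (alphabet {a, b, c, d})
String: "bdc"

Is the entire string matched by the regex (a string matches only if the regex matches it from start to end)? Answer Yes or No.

No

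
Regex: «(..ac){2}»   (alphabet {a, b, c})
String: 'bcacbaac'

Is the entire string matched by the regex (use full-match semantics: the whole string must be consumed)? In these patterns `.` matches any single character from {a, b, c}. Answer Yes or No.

Yes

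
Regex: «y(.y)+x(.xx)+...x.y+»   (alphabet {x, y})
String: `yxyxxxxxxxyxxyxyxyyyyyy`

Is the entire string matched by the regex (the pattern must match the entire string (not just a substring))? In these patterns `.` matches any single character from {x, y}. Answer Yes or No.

Yes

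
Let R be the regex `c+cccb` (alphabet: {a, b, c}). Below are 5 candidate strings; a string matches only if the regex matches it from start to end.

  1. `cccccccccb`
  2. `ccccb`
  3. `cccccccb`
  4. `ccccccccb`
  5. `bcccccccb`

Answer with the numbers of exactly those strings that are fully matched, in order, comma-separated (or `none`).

1. `cccccccccb` → match
2. `ccccb` → match
3. `cccccccb` → match
4. `ccccccccb` → match
5. `bcccccccb` → no match — must start with `c`

1, 2, 3, 4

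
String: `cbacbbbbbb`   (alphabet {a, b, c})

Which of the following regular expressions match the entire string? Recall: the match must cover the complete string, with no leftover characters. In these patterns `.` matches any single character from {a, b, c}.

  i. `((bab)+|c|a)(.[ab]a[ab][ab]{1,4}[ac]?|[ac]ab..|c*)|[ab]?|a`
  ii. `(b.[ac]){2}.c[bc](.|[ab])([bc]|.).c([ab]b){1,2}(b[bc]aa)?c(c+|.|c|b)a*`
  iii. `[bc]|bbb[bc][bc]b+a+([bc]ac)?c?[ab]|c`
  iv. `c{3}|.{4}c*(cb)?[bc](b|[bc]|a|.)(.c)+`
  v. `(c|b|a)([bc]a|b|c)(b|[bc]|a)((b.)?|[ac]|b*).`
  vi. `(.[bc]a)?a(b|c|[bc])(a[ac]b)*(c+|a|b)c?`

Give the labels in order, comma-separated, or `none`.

v

i → no match
ii → no match — must start with `b`
iii → no match
iv → no match — must end with `c`
v → match
vi → no match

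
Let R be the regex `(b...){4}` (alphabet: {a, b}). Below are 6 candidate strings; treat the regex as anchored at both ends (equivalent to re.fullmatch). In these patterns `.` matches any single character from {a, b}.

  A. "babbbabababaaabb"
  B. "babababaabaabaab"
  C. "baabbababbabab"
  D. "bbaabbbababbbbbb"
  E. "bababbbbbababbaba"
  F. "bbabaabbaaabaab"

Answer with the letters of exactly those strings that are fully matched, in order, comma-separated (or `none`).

A → no match
B → no match
C → no match
D → match
E → no match
F → no match

D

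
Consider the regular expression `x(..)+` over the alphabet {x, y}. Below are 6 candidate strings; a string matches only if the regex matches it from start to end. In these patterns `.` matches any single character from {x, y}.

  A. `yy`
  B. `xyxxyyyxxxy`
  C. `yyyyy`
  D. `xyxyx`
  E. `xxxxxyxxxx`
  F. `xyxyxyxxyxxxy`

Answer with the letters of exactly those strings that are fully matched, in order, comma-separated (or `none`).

A → no match — must start with `x`
B → match
C → no match — must start with `x`
D → match
E → no match
F → match

B, D, F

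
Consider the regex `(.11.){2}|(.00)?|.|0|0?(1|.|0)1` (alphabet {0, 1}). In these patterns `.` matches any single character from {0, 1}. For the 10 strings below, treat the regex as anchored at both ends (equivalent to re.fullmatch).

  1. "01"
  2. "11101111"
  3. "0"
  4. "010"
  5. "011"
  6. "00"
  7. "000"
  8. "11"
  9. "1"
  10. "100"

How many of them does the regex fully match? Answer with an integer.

1 → match
2 → match
3 → match
4 → no match
5 → match
6 → no match
7 → match
8 → match
9 → match
10 → match
Total matched: 8

8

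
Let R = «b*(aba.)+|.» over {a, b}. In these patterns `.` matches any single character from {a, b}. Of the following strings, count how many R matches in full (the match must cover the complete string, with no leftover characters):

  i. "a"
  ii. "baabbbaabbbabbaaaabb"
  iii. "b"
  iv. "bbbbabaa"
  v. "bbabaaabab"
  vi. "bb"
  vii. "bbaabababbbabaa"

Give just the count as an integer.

4

i → match
ii → no match
iii → match
iv → match
v → match
vi → no match
vii → no match
Total matched: 4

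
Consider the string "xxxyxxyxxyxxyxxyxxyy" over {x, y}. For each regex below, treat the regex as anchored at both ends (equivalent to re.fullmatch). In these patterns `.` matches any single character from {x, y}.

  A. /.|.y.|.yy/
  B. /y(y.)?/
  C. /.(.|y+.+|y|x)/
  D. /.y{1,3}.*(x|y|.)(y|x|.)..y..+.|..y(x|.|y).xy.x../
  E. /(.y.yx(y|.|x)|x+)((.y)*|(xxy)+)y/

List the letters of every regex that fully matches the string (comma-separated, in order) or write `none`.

E

A → no match
B → no match — must start with "y"
C → no match
D → no match
E → match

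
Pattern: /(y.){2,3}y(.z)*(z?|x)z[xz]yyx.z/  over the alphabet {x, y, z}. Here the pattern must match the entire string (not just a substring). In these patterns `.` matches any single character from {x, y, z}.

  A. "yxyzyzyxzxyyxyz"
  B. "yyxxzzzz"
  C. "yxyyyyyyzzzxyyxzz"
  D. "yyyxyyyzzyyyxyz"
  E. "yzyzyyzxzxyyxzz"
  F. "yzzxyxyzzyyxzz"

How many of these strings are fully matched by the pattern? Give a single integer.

A → match
B. "yyxxzzzz" → no match
C → match
D → no match
E → match
F → no match
Total matched: 3

3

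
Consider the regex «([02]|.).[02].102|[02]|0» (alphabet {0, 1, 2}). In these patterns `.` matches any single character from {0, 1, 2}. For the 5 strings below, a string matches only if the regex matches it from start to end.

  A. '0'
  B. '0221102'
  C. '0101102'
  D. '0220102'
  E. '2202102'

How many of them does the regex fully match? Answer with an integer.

5

A → match
B → match
C → match
D → match
E → match
Total matched: 5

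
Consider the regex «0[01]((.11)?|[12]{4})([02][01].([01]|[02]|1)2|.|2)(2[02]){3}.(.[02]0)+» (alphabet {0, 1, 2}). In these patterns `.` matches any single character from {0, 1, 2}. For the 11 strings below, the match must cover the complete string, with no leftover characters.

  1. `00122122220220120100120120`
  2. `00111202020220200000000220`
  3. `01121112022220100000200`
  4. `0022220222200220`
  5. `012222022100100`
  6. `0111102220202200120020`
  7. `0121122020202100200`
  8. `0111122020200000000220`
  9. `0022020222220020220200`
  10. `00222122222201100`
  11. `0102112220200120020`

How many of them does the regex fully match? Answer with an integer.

1 → match
2 → match
3 → match
4 → match
5 → no match
6 → match
7 → match
8 → match
9 → match
10 → match
11 → no match
Total matched: 9

9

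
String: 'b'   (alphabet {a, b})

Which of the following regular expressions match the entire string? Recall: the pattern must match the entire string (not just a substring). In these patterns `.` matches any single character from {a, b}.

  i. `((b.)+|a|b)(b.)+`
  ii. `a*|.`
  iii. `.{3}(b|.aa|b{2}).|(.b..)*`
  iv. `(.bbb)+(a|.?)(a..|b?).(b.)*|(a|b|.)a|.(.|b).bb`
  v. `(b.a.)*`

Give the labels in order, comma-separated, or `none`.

ii

i → no match
ii → match
iii → no match
iv → no match
v → no match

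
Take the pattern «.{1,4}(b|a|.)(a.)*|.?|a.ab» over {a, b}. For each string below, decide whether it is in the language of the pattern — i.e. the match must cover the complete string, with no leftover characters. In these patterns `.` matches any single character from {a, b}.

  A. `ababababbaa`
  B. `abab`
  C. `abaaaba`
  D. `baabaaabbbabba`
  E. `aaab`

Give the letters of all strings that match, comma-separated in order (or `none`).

A → no match
B → match
C → no match
D → no match
E → match

B, E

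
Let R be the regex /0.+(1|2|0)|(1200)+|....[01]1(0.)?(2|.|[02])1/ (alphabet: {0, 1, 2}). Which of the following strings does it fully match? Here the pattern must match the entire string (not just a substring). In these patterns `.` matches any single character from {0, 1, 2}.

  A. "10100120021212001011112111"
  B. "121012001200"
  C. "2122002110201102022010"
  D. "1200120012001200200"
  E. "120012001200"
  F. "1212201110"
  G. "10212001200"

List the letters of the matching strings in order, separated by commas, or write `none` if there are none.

E

A → no match
B → no match
C → no match
D → no match
E → match
F → no match
G → no match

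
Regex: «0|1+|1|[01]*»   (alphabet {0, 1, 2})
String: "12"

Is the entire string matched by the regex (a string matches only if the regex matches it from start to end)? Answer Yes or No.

No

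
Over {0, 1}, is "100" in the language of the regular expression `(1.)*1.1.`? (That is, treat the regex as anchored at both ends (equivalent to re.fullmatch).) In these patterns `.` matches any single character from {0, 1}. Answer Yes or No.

No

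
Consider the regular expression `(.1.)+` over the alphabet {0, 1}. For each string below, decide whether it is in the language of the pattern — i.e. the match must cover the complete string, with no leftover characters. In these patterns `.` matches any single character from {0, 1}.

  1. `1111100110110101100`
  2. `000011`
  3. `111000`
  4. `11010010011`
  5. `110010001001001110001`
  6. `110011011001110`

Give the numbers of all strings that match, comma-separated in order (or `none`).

1 → no match
2 → no match
3 → no match
4 → no match
5 → no match
6 → no match

none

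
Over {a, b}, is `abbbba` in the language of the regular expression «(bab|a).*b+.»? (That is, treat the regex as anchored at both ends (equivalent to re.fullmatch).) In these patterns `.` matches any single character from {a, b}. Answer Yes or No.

Yes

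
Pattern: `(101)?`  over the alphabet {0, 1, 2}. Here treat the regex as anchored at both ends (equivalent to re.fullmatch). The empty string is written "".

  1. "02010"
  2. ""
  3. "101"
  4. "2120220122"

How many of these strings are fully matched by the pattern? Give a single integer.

1 → no match
2 → match
3 → match
4 → no match
Total matched: 2

2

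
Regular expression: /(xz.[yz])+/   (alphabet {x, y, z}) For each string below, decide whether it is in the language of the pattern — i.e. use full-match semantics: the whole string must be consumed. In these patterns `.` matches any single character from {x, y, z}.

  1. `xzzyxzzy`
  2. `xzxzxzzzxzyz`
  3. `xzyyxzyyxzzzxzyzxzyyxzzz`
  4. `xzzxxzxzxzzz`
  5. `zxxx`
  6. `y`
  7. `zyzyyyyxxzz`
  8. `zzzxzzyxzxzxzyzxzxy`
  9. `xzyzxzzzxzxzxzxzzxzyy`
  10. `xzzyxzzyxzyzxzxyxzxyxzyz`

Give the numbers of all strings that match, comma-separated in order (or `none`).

1. `xzzyxzzy` → match
2. `xzxzxzzzxzyz` → match
3 → match
4. `xzzxxzxzxzzz` → no match
5. `zxxx` → no match — must start with `xz`
6. `y` → no match — must start with `xz`
7. `zyzyyyyxxzz` → no match — must start with `xz`
8 → no match — must start with `xz`
9 → no match
10 → match

1, 2, 3, 10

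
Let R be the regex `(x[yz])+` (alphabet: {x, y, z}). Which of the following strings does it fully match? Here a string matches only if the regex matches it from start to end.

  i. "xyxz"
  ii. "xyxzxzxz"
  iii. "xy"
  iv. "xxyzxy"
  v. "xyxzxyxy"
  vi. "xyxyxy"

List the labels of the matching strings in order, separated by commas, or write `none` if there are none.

i, ii, iii, v, vi

i. "xyxz" → match
ii. "xyxzxzxz" → match
iii. "xy" → match
iv. "xxyzxy" → no match
v. "xyxzxyxy" → match
vi. "xyxyxy" → match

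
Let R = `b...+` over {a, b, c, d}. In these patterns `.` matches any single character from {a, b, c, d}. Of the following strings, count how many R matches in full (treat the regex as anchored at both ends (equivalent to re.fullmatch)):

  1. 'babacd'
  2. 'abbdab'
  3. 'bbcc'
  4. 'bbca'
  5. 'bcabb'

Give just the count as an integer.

4

1 → match
2 → no match — must start with 'b'
3 → match
4 → match
5 → match
Total matched: 4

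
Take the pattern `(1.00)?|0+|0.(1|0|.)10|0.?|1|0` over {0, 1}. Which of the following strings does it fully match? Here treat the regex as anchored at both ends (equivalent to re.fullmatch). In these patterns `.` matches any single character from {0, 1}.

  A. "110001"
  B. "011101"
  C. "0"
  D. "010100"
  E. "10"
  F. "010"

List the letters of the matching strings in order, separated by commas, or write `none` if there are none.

C

A. "110001" → no match
B. "011101" → no match
C. "0" → match
D. "010100" → no match
E. "10" → no match
F. "010" → no match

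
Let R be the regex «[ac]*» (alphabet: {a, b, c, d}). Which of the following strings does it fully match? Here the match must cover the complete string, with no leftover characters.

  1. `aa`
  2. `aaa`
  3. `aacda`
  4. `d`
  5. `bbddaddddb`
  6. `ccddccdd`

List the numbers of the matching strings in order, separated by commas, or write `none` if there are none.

1 → match
2 → match
3 → no match
4 → no match
5 → no match
6 → no match

1, 2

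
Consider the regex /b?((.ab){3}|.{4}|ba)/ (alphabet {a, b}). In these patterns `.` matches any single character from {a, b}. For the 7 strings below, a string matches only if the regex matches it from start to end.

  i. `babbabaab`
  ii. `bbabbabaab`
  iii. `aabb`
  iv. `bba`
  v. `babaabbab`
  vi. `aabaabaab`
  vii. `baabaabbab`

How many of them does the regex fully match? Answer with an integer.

i → match
ii → match
iii → match
iv → match
v → match
vi → match
vii → match
Total matched: 7

7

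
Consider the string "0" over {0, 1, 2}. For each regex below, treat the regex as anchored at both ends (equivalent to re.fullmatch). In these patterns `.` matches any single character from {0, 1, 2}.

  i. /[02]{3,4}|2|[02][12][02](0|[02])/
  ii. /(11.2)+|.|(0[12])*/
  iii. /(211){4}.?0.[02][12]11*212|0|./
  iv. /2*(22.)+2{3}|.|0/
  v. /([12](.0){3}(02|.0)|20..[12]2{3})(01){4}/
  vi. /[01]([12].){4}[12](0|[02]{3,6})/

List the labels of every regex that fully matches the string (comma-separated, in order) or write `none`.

ii, iii, iv

i → no match
ii → match
iii → match
iv → match
v → no match — must end with "01"
vi → no match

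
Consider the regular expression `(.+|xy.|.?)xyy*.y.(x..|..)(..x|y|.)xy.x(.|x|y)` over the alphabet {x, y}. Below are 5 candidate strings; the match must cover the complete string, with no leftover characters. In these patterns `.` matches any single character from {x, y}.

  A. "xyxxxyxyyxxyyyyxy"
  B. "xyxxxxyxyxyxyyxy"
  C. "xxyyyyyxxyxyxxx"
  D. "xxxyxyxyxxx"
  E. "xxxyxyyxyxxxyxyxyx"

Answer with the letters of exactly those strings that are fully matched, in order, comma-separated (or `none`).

A → no match
B → no match
C → match
D → no match
E → no match

C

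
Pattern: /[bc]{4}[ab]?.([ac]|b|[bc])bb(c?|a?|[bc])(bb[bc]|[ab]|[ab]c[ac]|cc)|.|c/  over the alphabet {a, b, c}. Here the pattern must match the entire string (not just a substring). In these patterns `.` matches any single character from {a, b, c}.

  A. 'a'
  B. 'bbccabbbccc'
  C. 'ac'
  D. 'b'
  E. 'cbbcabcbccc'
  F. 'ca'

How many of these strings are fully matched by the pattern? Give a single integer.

3

A → match
B → match
C → no match
D → match
E → no match
F → no match
Total matched: 3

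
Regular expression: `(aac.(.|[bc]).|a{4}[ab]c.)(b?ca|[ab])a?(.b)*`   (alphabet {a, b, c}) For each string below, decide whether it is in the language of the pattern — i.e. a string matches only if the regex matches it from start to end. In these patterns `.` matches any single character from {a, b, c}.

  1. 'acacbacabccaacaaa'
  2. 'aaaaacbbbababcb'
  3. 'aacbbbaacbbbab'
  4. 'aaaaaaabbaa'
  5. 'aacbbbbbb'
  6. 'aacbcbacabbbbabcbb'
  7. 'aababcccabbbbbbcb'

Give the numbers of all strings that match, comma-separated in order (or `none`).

1 → no match
2 → no match
3 → match
4. 'aaaaaaabbaa' → no match
5. 'aacbbbbbb' → match
6 → no match
7 → no match

3, 5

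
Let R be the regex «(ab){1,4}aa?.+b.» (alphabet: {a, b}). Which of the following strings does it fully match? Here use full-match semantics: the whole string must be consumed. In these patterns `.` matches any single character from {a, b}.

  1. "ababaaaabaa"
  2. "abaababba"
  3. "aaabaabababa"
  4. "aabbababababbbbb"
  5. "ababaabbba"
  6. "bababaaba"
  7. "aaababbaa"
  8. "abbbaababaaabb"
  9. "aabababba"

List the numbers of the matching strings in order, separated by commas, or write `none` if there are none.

2, 5

1 → no match
2 → match
3 → no match — must start with "ab"
4 → no match — must start with "ab"
5 → match
6 → no match — must start with "ab"
7 → no match — must start with "ab"
8 → no match
9 → no match — must start with "ab"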